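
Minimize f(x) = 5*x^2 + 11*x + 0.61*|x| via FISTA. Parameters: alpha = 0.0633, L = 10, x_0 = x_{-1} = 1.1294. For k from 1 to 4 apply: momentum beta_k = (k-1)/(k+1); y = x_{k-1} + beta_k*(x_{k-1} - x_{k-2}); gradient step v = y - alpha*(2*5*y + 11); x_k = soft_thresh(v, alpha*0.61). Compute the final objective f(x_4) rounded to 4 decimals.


FISTA on f(x) = 5*x^2 + 11*x + 0.61*|x|
L = 10, alpha = 0.0633
Iteration 1: beta = 0.0, y = 1.1294 + 0.0*(1.1294 - 1.1294) = 1.1294
  grad(y) = 22.294, v = y - alpha*grad = -0.2818
  prox(v) = soft_thresh(-0.2818, 0.0386) = -0.2432
Iteration 2: beta = 0.3333, y = -0.2432 + 0.3333*(-0.2432 - 1.1294) = -0.7007
  grad(y) = 3.9927, v = y - alpha*grad = -0.9535
  prox(v) = soft_thresh(-0.9535, 0.0386) = -0.9149
Iteration 3: beta = 0.5, y = -0.9149 + 0.5*(-0.9149 + 0.2432) = -1.2507
  grad(y) = -1.5068, v = y - alpha*grad = -1.1553
  prox(v) = soft_thresh(-1.1553, 0.0386) = -1.1167
Iteration 4: beta = 0.6, y = -1.1167 + 0.6*(-1.1167 + 0.9149) = -1.2378
  grad(y) = -1.3779, v = y - alpha*grad = -1.1506
  prox(v) = soft_thresh(-1.1506, 0.0386) = -1.112
f(x_4) = 5*(-1.112)^2 + 11*(-1.112) + 0.61*|-1.112| = -5.371


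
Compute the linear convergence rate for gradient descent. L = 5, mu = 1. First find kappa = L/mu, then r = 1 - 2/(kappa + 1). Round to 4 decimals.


Step 1: Compute the condition number.
kappa = L/mu = 5/1 = 5.0
Step 2: Compute the convergence rate.
r = 1 - 2/(kappa + 1) = 1 - 2*mu/(L + mu) = (L - mu)/(L + mu) = 4/6 = 0.6667


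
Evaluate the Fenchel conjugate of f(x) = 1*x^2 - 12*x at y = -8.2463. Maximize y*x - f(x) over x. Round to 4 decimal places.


f*(y) = sup_x {y*x - a*x^2 - b*x} = sup_x {(y-b)*x - a*x^2}
FOC: (y - b) - 2a*x = 0 => x* = (y - b)/(2a)
x* = (-8.2463 + 12)/(2*1) = 1.8769
f*(-8.2463) = (y-b)^2/(4a) = (-8.2463 + 12)^2/(4*1)
= 14.0903/4 = 3.5226


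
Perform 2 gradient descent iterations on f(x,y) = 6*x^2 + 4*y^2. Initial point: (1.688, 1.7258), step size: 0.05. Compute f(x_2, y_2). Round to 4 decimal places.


Gradient descent on f(x,y) = 6*x^2 + 4*y^2.
Starting point: (1.688, 1.7258), alpha = 0.05
Step 1: grad_x = 2*6*1.688 = 20.256, grad_y = 2*4*1.7258 = 13.8064
  x_1 = 1.688 - 0.05*20.256 = 0.6752
  y_1 = 1.7258 - 0.05*13.8064 = 1.0355
Step 2: grad_x = 2*6*0.6752 = 8.1024, grad_y = 2*4*1.0355 = 8.2838
  x_2 = 0.6752 - 0.05*8.1024 = 0.2701
  y_2 = 1.0355 - 0.05*8.2838 = 0.6213
f(0.2701, 0.6213) = 6*0.2701^2 + 4*0.6213^2 = 1.9817


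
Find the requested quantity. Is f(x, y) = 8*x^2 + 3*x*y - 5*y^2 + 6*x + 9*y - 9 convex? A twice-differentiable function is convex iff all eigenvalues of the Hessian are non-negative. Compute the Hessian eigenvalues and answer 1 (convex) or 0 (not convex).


The Hessian of f(x,y) = 8*x^2 + 3*x*y - 5*y^2 + 6*x + 9*y - 9 is:
H = [[16, 3], [3, -10]]
Trace = 16 - 10 = 6
Determinant = 16*-10 - (3)^2 = -169
Discriminant = (6)^2 - 4*-169 = 712.0
Eigenvalues: lambda_1 = -10.3417, lambda_2 = 16.3417
The function is not convex.

0


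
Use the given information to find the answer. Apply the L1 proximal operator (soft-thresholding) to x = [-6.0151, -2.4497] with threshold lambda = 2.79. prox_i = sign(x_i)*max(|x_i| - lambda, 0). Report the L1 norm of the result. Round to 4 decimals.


Soft-thresholding with lambda = 2.79:
prox(-6.0151) = sign(-6.0151)*max(|-6.0151| - 2.79, 0) = -3.2251
prox(-2.4497) = sign(-2.4497)*max(|-2.4497| - 2.79, 0) = 0.0
prox(x) = [-3.2251, 0.0]
||prox(x)||_1 = 3.2251 + 0.0 = 3.2251


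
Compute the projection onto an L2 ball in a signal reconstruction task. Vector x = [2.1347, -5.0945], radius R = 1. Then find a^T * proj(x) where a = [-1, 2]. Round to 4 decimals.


Step 1: Compute ||x|| (intermediates to 6 decimals).
||x|| = sqrt(2.1347^2 + (-5.0945)^2) = 5.523665
Step 2: Project.
Since ||x|| > R, scale = R/||x|| = 1/5.523665 = 0.181039, proj(x) = scale * x
proj(x) = [0.386464, -0.922303]
Step 3: Dot product.
a^T * proj(x) = -1*0.386464 + 2*(-0.922303) = -2.2311


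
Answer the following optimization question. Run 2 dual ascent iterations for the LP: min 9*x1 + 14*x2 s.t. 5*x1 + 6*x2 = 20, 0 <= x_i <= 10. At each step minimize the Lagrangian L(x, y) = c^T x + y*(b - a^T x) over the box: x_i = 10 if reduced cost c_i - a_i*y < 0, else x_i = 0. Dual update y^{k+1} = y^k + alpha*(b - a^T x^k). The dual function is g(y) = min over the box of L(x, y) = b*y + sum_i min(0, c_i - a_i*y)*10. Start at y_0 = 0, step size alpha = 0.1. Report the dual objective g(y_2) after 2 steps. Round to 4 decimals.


Dual ascent for LP: min 9*x1 + 14*x2, 5*x1 + 6*x2 = 20, 0 <= x_i <= 10
Step 1: y^k = 0.0, reduced costs: (9.0, 14.0)
  x^k = (0.0, 0.0), subgradient = b - a^T x = 20.0
  y^{k+1} = 0.0 + 0.1*20.0 = 2.0
Step 2: y^k = 2.0, reduced costs: (-1.0, 2.0)
  x^k = (10.0, 0.0), subgradient = b - a^T x = -30.0
  y^{k+1} = 2.0 + 0.1*-30.0 = -1.0
Dual objective at y_2 = -1.0: reduced costs (14.0, 20.0), box minimizer x = (0.0, 0.0)
g(y_2) = b*y + (c1 - a1*y)*x1 + (c2 - a2*y)*x2 = 20*(-1.0) + 14.0*0.0 + 20.0*0.0 = -20.0 + 0.0 + 0.0 = -20.0


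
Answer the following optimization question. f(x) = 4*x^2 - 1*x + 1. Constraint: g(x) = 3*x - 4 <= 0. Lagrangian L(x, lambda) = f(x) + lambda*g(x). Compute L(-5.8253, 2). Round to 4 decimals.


Step 1: Evaluate f(x).
f(-5.8253) = 4*(-5.8253)^2 - 1*(-5.8253) + 1 = 142.5618
Step 2: Evaluate g(x).
g(-5.8253) = 3*-5.8253 - 4 = -21.4759
Step 3: Compute Lagrangian.
L = 142.5618 + 2*-21.4759 = 99.61


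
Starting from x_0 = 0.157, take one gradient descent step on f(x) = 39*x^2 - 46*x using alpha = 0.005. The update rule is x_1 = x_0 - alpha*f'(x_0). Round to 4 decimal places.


We compute the gradient at x_0 and apply the update.
f'(x) = 78*x - 46
f'(0.157) = 78*0.157 - 46 = -33.754
x_1 = 0.157 - 0.005*-33.754 = 0.3258


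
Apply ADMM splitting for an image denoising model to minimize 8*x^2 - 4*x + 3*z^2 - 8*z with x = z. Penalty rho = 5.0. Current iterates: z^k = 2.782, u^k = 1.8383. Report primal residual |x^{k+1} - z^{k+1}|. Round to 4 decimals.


ADMM iteration with rho = 5.0, z^k = 2.782, u^k = 1.8383
Step 1: x-update.
Minimize 8*x^2 - 4*x + (5.0/2)*(x - 2.782 + 1.8383)^2
FOC: (2*8 + 5.0)*x = 4 + 5.0*(2.782 - 1.8383)
x^{k+1} = 0.4152
Step 2: z-update.
Minimize 3*z^2 - 8*z + (5.0/2)*(0.4152 - z + 1.8383)^2
FOC: (2*3 + 5.0)*z = 8 + 5.0*(0.4152 + 1.8383)
z^{k+1} = 1.7516
Step 3: u-update.
u^{k+1} = 1.8383 + 0.4152 - 1.7516 = 0.5019
Step 4: Primal residual = |0.4152 - 1.7516| = 1.3364


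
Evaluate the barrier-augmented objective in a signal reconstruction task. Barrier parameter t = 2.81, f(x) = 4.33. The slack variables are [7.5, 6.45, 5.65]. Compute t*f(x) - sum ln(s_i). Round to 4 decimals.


Step 1: Compute log-barrier.
ln values: [2.0149, 1.8641, 1.7317]
phi = -(2.0149 + 1.8641 + 1.7317) = -5.6106
Step 2: Compute augmented objective.
t*f(x) = 2.81*4.33 = 12.1673
Total = 12.1673 - 5.6106 = 6.5567


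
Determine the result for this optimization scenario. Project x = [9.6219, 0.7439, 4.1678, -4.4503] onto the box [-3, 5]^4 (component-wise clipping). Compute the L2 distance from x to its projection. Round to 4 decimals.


Project each component onto [-3, 5].
clip(9.6219) = 5.0, clip(0.7439) = 0.7439, clip(4.1678) = 4.1678, clip(-4.4503) = -3.0
Projection = [5.0, 0.7439, 4.1678, -3.0]
Squared diffs: [21.362, 0.0, 0.0, 2.1034]
Distance = sqrt(23.4654) = 4.8441


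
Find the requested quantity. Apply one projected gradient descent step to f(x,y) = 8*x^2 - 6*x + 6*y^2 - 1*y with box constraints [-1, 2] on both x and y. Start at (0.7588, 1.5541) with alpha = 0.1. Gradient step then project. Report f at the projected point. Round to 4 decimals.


Step 1: Compute gradient at (0.7588, 1.5541).
grad_x = 2*8*0.7588 - 6 = 6.1408
grad_y = 2*6*1.5541 - 1 = 17.6492
Step 2: Gradient step.
x_raw = 0.7588 - 0.1*6.1408 = 0.1447
y_raw = 1.5541 - 0.1*17.6492 = -0.2108
Step 3: Project onto [-1, 2].
x_proj = clip(0.1447) = 0.1447
y_proj = clip(-0.2108) = -0.2108
Step 4: Evaluate f.
f(0.1447, -0.2108) = -0.2233


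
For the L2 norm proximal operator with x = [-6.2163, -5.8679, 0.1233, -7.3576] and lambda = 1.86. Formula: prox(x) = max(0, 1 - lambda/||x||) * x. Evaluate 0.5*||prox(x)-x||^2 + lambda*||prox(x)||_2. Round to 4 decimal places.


Step 1: Compute ||x||.
||x|| = 11.2794
Step 2: Compute scaling factor.
scale = max(0, 1 - 1.86/11.2794) = 0.8351
Step 3: prox(x) = [-5.1912, -4.9003, 0.103, -6.1443]
||prox(x)|| = 9.4194
Step 4: Proximal objective.
0.5*||prox-x||^2 = 1.7298
lambda*||prox|| = 17.5201
Total = 19.2498


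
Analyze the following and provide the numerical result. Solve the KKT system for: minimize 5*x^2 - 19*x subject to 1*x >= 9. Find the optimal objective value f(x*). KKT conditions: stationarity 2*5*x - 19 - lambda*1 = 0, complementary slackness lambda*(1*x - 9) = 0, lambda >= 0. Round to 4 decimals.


Step 1: Try lambda = 0 (constraint inactive).
x_unc = 19/(2*5) = 1.9
Check: 1*1.9 = 1.9 < 9 -- violated!
Step 2: Constraint must be active: 1*x = 9
x* = 9/1 = 9.0
lambda = (2*5*9.0 - 19)/1 = 71.0
Step 3: Compute optimal value.
f(x*) = 5*9.0^2 - 19*9.0 = 234.0


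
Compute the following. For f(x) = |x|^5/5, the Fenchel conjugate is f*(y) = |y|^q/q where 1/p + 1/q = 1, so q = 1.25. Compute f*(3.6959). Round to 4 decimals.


The conjugate exponent q satisfies 1/p + 1/q = 1.
p = 5, so q = 5/(5 - 1) = 1.25
|y|^q = 3.6959^1.25 = 5.1245
f*(3.6959) = 5.1245 / 1.25 = 4.0996


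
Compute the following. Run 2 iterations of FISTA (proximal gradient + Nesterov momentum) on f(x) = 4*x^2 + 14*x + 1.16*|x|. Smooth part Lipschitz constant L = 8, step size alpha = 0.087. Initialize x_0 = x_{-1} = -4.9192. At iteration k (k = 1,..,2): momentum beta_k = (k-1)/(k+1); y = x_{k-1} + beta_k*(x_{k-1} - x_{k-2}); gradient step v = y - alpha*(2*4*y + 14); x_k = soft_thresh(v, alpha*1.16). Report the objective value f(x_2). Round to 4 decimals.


FISTA on f(x) = 4*x^2 + 14*x + 1.16*|x|
L = 8, alpha = 0.087
Iteration 1: beta = 0.0, y = -4.9192 + 0.0*(-4.9192 + 4.9192) = -4.9192
  grad(y) = -25.3536, v = y - alpha*grad = -2.7134
  prox(v) = soft_thresh(-2.7134, 0.1009) = -2.6125
Iteration 2: beta = 0.3333, y = -2.6125 + 0.3333*(-2.6125 + 4.9192) = -1.8436
  grad(y) = -0.749, v = y - alpha*grad = -1.7785
  prox(v) = soft_thresh(-1.7785, 0.1009) = -1.6775
f(x_2) = 4*(-1.6775)^2 + 14*(-1.6775) + 1.16*|-1.6775| = -10.2831


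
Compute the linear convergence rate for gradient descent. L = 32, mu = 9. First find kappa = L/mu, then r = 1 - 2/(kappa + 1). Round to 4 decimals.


Step 1: Compute the condition number.
kappa = L/mu = 32/9 = 3.5556
Step 2: Compute the convergence rate.
r = 1 - 2/(kappa + 1) = 1 - 2*mu/(L + mu) = (L - mu)/(L + mu) = 23/41 = 0.561


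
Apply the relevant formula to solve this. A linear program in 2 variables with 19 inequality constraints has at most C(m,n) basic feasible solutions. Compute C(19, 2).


Each vertex corresponds to some choice of n active constraints out of m, so the number of vertices is at most C(m, n) = m! / (n!(m-n)!).
m = 19, n = 2
Numerator: 19 * 18
Denominator: 2! = 2
C(19, 2) = 171


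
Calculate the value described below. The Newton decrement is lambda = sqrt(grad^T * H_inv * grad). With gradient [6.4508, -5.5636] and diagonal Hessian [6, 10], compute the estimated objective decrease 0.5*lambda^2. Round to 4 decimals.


Step 1: H is diagonal, so H^(-1) * g = [1.0751, -0.5564].
Step 2: g^T H^(-1) g = sum_i g_i^2 / H_ii
  = (6.4508)^2/6 + (-5.5636)^2/10
  = 6.9355 + 3.0954 = 10.0308
Step 3: Objective decrease = 0.5 * g^T H^(-1) g = 5.0154


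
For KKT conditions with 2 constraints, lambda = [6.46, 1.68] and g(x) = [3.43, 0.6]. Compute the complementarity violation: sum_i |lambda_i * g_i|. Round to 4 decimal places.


KKT complementary slackness check:
lambda_1 * g_1 = 6.46 * 3.43 = 22.1578
lambda_2 * g_2 = 1.68 * 0.6 = 1.008
Total violation = 22.1578 + 1.008 = 23.1658


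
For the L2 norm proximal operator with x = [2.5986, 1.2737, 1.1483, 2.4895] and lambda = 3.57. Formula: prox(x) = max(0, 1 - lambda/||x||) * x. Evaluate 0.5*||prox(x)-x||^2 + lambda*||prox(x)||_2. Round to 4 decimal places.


Step 1: Compute ||x||.
||x|| = 3.9864
Step 2: Compute scaling factor.
scale = max(0, 1 - 3.57/3.9864) = 0.1045
Step 3: prox(x) = [0.2714, 0.133, 0.1199, 0.26]
||prox(x)|| = 0.4164
Step 4: Proximal objective.
0.5*||prox-x||^2 = 6.3725
lambda*||prox|| = 1.4865
Total = 7.8589


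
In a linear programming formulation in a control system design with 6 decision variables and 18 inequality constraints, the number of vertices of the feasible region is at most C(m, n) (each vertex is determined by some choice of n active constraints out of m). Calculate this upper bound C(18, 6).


Each vertex corresponds to some choice of n active constraints out of m, so the number of vertices is at most C(m, n) = m! / (n!(m-n)!).
m = 18, n = 6
Numerator: 18 * 17 * 16 * 15 * 14 * 13
Denominator: 6! = 720
C(18, 6) = 18564


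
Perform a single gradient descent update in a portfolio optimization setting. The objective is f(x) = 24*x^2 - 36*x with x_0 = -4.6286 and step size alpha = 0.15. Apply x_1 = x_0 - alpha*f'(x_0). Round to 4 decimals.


We compute the gradient at x_0 and apply the update.
f'(x) = 48*x - 36
f'(-4.6286) = 48*-4.6286 - 36 = -258.1728
x_1 = -4.6286 - 0.15*-258.1728 = 34.0973


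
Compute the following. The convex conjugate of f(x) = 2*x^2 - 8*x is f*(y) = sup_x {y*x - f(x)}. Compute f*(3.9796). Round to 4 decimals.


f*(y) = sup_x {y*x - a*x^2 - b*x} = sup_x {(y-b)*x - a*x^2}
FOC: (y - b) - 2a*x = 0 => x* = (y - b)/(2a)
x* = (3.9796 + 8)/(2*2) = 2.9949
f*(3.9796) = (y-b)^2/(4a) = (3.9796 + 8)^2/(4*2)
= 143.5108/8 = 17.9389


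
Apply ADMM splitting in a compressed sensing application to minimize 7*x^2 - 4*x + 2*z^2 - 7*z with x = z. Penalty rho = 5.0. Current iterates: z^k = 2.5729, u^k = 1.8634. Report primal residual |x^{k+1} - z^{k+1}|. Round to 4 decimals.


ADMM iteration with rho = 5.0, z^k = 2.5729, u^k = 1.8634
Step 1: x-update.
Minimize 7*x^2 - 4*x + (5.0/2)*(x - 2.5729 + 1.8634)^2
FOC: (2*7 + 5.0)*x = 4 + 5.0*(2.5729 - 1.8634)
x^{k+1} = 0.3972
Step 2: z-update.
Minimize 2*z^2 - 7*z + (5.0/2)*(0.3972 - z + 1.8634)^2
FOC: (2*2 + 5.0)*z = 7 + 5.0*(0.3972 + 1.8634)
z^{k+1} = 2.0337
Step 3: u-update.
u^{k+1} = 1.8634 + 0.3972 - 2.0337 = 0.2269
Step 4: Primal residual = |0.3972 - 2.0337| = 1.6365


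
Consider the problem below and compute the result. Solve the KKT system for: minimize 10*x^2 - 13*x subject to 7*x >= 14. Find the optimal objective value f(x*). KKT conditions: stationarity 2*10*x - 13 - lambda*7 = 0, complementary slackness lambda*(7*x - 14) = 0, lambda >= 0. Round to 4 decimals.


Step 1: Try lambda = 0 (constraint inactive).
x_unc = 13/(2*10) = 0.65
Check: 7*0.65 = 4.55 < 14 -- violated!
Step 2: Constraint must be active: 7*x = 14
x* = 14/7 = 2.0
lambda = (2*10*2.0 - 13)/7 = 3.8571
Step 3: Compute optimal value.
f(x*) = 10*2.0^2 - 13*2.0 = 14.0


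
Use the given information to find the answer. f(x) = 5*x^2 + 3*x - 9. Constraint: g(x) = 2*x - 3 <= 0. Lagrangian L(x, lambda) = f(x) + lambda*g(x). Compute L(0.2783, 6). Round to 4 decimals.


Step 1: Evaluate f(x).
f(0.2783) = 5*0.2783^2 + 3*0.2783 - 9 = -7.7778
Step 2: Evaluate g(x).
g(0.2783) = 2*0.2783 - 3 = -2.4434
Step 3: Compute Lagrangian.
L = -7.7778 + 6*-2.4434 = -22.4382


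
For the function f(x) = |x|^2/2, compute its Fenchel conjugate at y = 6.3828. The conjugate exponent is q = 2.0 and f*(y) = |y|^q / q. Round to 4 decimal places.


The conjugate exponent q satisfies 1/p + 1/q = 1.
p = 2, so q = 2/(2 - 1) = 2.0
|y|^q = 6.3828^2.0 = 40.7401
f*(6.3828) = 40.7401 / 2.0 = 20.3701


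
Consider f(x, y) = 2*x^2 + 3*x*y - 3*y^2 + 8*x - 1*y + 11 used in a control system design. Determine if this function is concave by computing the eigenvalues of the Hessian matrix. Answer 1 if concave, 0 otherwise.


The Hessian of f(x,y) = 2*x^2 + 3*x*y - 3*y^2 + 8*x - 1*y + 11 is:
H = [[4, 3], [3, -6]]
Trace = 4 - 6 = -2
Determinant = 4*-6 - (3)^2 = -33
Discriminant = (-2)^2 - 4*-33 = 136.0
Eigenvalues: lambda_1 = -6.831, lambda_2 = 4.831
The function is not concave.

0


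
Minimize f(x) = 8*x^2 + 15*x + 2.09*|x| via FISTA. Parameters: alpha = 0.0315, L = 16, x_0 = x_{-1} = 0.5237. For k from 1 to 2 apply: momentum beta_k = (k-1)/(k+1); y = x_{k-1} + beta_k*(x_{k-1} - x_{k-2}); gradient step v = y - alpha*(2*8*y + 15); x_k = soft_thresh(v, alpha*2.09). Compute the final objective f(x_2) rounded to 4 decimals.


FISTA on f(x) = 8*x^2 + 15*x + 2.09*|x|
L = 16, alpha = 0.0315
Iteration 1: beta = 0.0, y = 0.5237 + 0.0*(0.5237 - 0.5237) = 0.5237
  grad(y) = 23.3792, v = y - alpha*grad = -0.2127
  prox(v) = soft_thresh(-0.2127, 0.0658) = -0.1469
Iteration 2: beta = 0.3333, y = -0.1469 + 0.3333*(-0.1469 - 0.5237) = -0.3704
  grad(y) = 9.0729, v = y - alpha*grad = -0.6562
  prox(v) = soft_thresh(-0.6562, 0.0658) = -0.5904
f(x_2) = 8*(-0.5904)^2 + 15*(-0.5904) + 2.09*|-0.5904| = -4.8335


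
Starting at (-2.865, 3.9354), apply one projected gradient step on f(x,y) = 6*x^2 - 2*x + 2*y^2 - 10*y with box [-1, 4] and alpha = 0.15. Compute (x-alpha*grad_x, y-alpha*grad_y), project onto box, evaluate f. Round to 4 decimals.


Step 1: Compute gradient at (-2.865, 3.9354).
grad_x = 2*6*-2.865 - 2 = -36.38
grad_y = 2*2*3.9354 - 10 = 5.7416
Step 2: Gradient step.
x_raw = -2.865 - 0.15*-36.38 = 2.592
y_raw = 3.9354 - 0.15*5.7416 = 3.0742
Step 3: Project onto [-1, 4].
x_proj = clip(2.592) = 2.592
y_proj = clip(3.0742) = 3.0742
Step 4: Evaluate f.
f(2.592, 3.0742) = 23.2861


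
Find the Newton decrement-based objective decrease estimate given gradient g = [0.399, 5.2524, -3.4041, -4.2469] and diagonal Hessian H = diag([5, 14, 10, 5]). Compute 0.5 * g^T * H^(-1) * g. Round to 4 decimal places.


Step 1: H is diagonal, so H^(-1) * g = [0.0798, 0.3752, -0.3404, -0.8494].
Step 2: g^T H^(-1) g = sum_i g_i^2 / H_ii
  = (0.399)^2/5 + (5.2524)^2/14 + (-3.4041)^2/10 + (-4.2469)^2/5
  = 0.0318 + 1.9706 + 1.1588 + 3.6072 = 6.7684
Step 3: Objective decrease = 0.5 * g^T H^(-1) g = 3.3842


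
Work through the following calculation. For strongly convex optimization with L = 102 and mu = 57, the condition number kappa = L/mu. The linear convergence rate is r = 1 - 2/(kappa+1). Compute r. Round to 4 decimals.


Step 1: Compute the condition number.
kappa = L/mu = 102/57 = 1.7895
Step 2: Compute the convergence rate.
r = 1 - 2/(kappa + 1) = 1 - 2*mu/(L + mu) = (L - mu)/(L + mu) = 45/159 = 0.283


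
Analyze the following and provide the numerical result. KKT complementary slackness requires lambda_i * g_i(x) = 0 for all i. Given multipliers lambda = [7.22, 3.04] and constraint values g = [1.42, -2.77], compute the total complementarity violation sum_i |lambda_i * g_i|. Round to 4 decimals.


KKT complementary slackness check:
lambda_1 * g_1 = 7.22 * 1.42 = 10.2524
lambda_2 * g_2 = 3.04 * -2.77 = -8.4208
Total violation = 10.2524 + 8.4208 = 18.6732


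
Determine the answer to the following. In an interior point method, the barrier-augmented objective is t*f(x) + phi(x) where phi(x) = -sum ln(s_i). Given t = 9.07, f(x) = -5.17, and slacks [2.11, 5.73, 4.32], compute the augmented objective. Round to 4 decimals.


Step 1: Compute log-barrier.
ln values: [0.7467, 1.7457, 1.4633]
phi = -(0.7467 + 1.7457 + 1.4633) = -3.9557
Step 2: Compute augmented objective.
t*f(x) = 9.07*-5.17 = -46.8919
Total = -46.8919 - 3.9557 = -50.8476


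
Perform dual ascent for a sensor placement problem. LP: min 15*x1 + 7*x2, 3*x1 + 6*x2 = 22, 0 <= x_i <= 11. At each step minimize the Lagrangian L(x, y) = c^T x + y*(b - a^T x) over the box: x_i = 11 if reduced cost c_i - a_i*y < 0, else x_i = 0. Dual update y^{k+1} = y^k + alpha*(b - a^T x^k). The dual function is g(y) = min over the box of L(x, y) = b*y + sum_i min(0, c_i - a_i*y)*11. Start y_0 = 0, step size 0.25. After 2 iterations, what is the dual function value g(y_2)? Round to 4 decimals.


Dual ascent for LP: min 15*x1 + 7*x2, 3*x1 + 6*x2 = 22, 0 <= x_i <= 11
Step 1: y^k = 0.0, reduced costs: (15.0, 7.0)
  x^k = (0.0, 0.0), subgradient = b - a^T x = 22.0
  y^{k+1} = 0.0 + 0.25*22.0 = 5.5
Step 2: y^k = 5.5, reduced costs: (-1.5, -26.0)
  x^k = (11.0, 11.0), subgradient = b - a^T x = -77.0
  y^{k+1} = 5.5 + 0.25*-77.0 = -13.75
Dual objective at y_2 = -13.75: reduced costs (56.25, 89.5), box minimizer x = (0.0, 0.0)
g(y_2) = b*y + (c1 - a1*y)*x1 + (c2 - a2*y)*x2 = 22*(-13.75) + 56.25*0.0 + 89.5*0.0 = -302.5 + 0.0 + 0.0 = -302.5


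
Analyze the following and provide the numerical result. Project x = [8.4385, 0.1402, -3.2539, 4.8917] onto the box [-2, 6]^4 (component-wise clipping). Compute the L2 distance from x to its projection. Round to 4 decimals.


Project each component onto [-2, 6].
clip(8.4385) = 6.0, clip(0.1402) = 0.1402, clip(-3.2539) = -2.0, clip(4.8917) = 4.8917
Projection = [6.0, 0.1402, -2.0, 4.8917]
Squared diffs: [5.9463, 0.0, 1.5723, 0.0]
Distance = sqrt(7.5186) = 2.742


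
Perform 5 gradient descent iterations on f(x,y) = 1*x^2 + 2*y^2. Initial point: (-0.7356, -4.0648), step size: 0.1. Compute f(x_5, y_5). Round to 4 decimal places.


Gradient descent on f(x,y) = 1*x^2 + 2*y^2.
Starting point: (-0.7356, -4.0648), alpha = 0.1
Step 1: grad_x = 2*1*-0.7356 = -1.4712, grad_y = 2*2*-4.0648 = -16.2592
  x_1 = -0.7356 - 0.1*-1.4712 = -0.5885
  y_1 = -4.0648 - 0.1*-16.2592 = -2.4389
Step 2: grad_x = 2*1*-0.5885 = -1.177, grad_y = 2*2*-2.4389 = -9.7555
  x_2 = -0.5885 - 0.1*-1.177 = -0.4708
  y_2 = -2.4389 - 0.1*-9.7555 = -1.4633
Step 3: grad_x = 2*1*-0.4708 = -0.9416, grad_y = 2*2*-1.4633 = -5.8533
  x_3 = -0.4708 - 0.1*-0.9416 = -0.3766
  y_3 = -1.4633 - 0.1*-5.8533 = -0.878
Step 4: grad_x = 2*1*-0.3766 = -0.7533, grad_y = 2*2*-0.878 = -3.512
  x_4 = -0.3766 - 0.1*-0.7533 = -0.3013
  y_4 = -0.878 - 0.1*-3.512 = -0.5268
Step 5: grad_x = 2*1*-0.3013 = -0.6026, grad_y = 2*2*-0.5268 = -2.1072
  x_5 = -0.3013 - 0.1*-0.6026 = -0.241
  y_5 = -0.5268 - 0.1*-2.1072 = -0.3161
f(-0.241, -0.3161) = 1*(-0.241)^2 + 2*(-0.3161)^2 = 0.2579


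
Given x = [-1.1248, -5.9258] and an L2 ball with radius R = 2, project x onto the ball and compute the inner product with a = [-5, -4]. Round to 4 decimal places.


Step 1: Compute ||x|| (intermediates to 6 decimals).
||x|| = sqrt((-1.1248)^2 + (-5.9258)^2) = 6.031607
Step 2: Project.
Since ||x|| > R, scale = R/||x|| = 2/6.031607 = 0.331587, proj(x) = scale * x
proj(x) = [-0.372969, -1.964918]
Step 3: Dot product.
a^T * proj(x) = -5*(-0.372969) - 4*(-1.964918) = 9.7245


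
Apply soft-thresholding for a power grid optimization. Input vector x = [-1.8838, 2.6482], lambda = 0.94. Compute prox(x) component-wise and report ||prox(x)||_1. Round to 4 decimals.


Soft-thresholding with lambda = 0.94:
prox(-1.8838) = sign(-1.8838)*max(|-1.8838| - 0.94, 0) = -0.9438
prox(2.6482) = sign(2.6482)*max(|2.6482| - 0.94, 0) = 1.7082
prox(x) = [-0.9438, 1.7082]
||prox(x)||_1 = 0.9438 + 1.7082 = 2.652


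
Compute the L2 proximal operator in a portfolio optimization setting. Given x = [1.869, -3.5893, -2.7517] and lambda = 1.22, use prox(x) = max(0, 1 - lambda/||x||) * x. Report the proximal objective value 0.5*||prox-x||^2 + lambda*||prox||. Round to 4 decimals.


Step 1: Compute ||x||.
||x|| = 4.8937
Step 2: Compute scaling factor.
scale = max(0, 1 - 1.22/4.8937) = 0.7507
Step 3: prox(x) = [1.4031, -2.6945, -2.0657]
||prox(x)|| = 3.6737
Step 4: Proximal objective.
0.5*||prox-x||^2 = 0.7442
lambda*||prox|| = 4.4819
Total = 5.2261


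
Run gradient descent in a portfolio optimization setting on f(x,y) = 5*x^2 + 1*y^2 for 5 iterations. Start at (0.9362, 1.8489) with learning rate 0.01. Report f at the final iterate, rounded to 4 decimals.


Gradient descent on f(x,y) = 5*x^2 + 1*y^2.
Starting point: (0.9362, 1.8489), alpha = 0.01
Step 1: grad_x = 2*5*0.9362 = 9.362, grad_y = 2*1*1.8489 = 3.6978
  x_1 = 0.9362 - 0.01*9.362 = 0.8426
  y_1 = 1.8489 - 0.01*3.6978 = 1.8119
Step 2: grad_x = 2*5*0.8426 = 8.4258, grad_y = 2*1*1.8119 = 3.6238
  x_2 = 0.8426 - 0.01*8.4258 = 0.7583
  y_2 = 1.8119 - 0.01*3.6238 = 1.7757
Step 3: grad_x = 2*5*0.7583 = 7.5832, grad_y = 2*1*1.7757 = 3.5514
  x_3 = 0.7583 - 0.01*7.5832 = 0.6825
  y_3 = 1.7757 - 0.01*3.5514 = 1.7402
Step 4: grad_x = 2*5*0.6825 = 6.8249, grad_y = 2*1*1.7402 = 3.4803
  x_4 = 0.6825 - 0.01*6.8249 = 0.6142
  y_4 = 1.7402 - 0.01*3.4803 = 1.7054
Step 5: grad_x = 2*5*0.6142 = 6.1424, grad_y = 2*1*1.7054 = 3.4107
  x_5 = 0.6142 - 0.01*6.1424 = 0.5528
  y_5 = 1.7054 - 0.01*3.4107 = 1.6713
f(0.5528, 1.6713) = 5*0.5528^2 + 1*1.6713^2 = 4.3211


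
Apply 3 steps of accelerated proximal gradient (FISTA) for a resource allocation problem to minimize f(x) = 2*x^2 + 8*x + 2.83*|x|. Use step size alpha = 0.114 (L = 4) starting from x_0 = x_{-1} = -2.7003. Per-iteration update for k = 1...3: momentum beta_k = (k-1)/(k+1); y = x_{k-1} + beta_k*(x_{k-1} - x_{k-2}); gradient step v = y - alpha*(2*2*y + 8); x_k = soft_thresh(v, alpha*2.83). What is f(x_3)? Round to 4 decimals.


FISTA on f(x) = 2*x^2 + 8*x + 2.83*|x|
L = 4, alpha = 0.114
Iteration 1: beta = 0.0, y = -2.7003 + 0.0*(-2.7003 + 2.7003) = -2.7003
  grad(y) = -2.8012, v = y - alpha*grad = -2.381
  prox(v) = soft_thresh(-2.381, 0.3226) = -2.0583
Iteration 2: beta = 0.3333, y = -2.0583 + 0.3333*(-2.0583 + 2.7003) = -1.8444
  grad(y) = 0.6226, v = y - alpha*grad = -1.9153
  prox(v) = soft_thresh(-1.9153, 0.3226) = -1.5927
Iteration 3: beta = 0.5, y = -1.5927 + 0.5*(-1.5927 + 2.0583) = -1.3599
  grad(y) = 2.5604, v = y - alpha*grad = -1.6518
  prox(v) = soft_thresh(-1.6518, 0.3226) = -1.3292
f(x_3) = 2*(-1.3292)^2 + 8*(-1.3292) + 2.83*|-1.3292| = -3.3384


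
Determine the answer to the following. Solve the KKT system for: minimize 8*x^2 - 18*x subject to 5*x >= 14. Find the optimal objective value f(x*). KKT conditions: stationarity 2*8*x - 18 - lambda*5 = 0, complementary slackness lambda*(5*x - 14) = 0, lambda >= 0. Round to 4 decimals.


Step 1: Try lambda = 0 (constraint inactive).
x_unc = 18/(2*8) = 1.125
Check: 5*1.125 = 5.625 < 14 -- violated!
Step 2: Constraint must be active: 5*x = 14
x* = 14/5 = 2.8
lambda = (2*8*2.8 - 18)/5 = 5.36
Step 3: Compute optimal value.
f(x*) = 8*2.8^2 - 18*2.8 = 12.32


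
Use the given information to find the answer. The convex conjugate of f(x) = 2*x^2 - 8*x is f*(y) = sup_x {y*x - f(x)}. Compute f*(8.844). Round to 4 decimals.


f*(y) = sup_x {y*x - a*x^2 - b*x} = sup_x {(y-b)*x - a*x^2}
FOC: (y - b) - 2a*x = 0 => x* = (y - b)/(2a)
x* = (8.844 + 8)/(2*2) = 4.211
f*(8.844) = (y-b)^2/(4a) = (8.844 + 8)^2/(4*2)
= 283.7203/8 = 35.465


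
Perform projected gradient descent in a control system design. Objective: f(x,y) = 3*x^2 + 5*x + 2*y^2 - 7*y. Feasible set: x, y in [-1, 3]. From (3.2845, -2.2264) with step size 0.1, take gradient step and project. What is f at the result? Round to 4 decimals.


Step 1: Compute gradient at (3.2845, -2.2264).
grad_x = 2*3*3.2845 + 5 = 24.707
grad_y = 2*2*-2.2264 - 7 = -15.9056
Step 2: Gradient step.
x_raw = 3.2845 - 0.1*24.707 = 0.8138
y_raw = -2.2264 - 0.1*-15.9056 = -0.6358
Step 3: Project onto [-1, 3].
x_proj = clip(0.8138) = 0.8138
y_proj = clip(-0.6358) = -0.6358
Step 4: Evaluate f.
f(0.8138, -0.6358) = 11.3153


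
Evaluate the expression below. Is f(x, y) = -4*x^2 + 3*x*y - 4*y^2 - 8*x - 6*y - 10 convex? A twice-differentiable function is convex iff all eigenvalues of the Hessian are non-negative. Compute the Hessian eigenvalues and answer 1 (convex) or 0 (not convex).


The Hessian of f(x,y) = -4*x^2 + 3*x*y - 4*y^2 - 8*x - 6*y - 10 is:
H = [[-8, 3], [3, -8]]
Trace = -8 - 8 = -16
Determinant = -8*-8 - (3)^2 = 55
Discriminant = (-16)^2 - 4*55 = 36.0
Eigenvalues: lambda_1 = -11.0, lambda_2 = -5.0
The function is not convex.

0


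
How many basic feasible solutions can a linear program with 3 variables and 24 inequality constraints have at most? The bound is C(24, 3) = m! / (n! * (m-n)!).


Each vertex corresponds to some choice of n active constraints out of m, so the number of vertices is at most C(m, n) = m! / (n!(m-n)!).
m = 24, n = 3
Numerator: 24 * 23 * 22
Denominator: 3! = 6
C(24, 3) = 2024


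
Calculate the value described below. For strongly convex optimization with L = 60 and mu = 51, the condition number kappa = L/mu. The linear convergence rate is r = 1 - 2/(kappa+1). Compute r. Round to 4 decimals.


Step 1: Compute the condition number.
kappa = L/mu = 60/51 = 1.1765
Step 2: Compute the convergence rate.
r = 1 - 2/(kappa + 1) = 1 - 2*mu/(L + mu) = (L - mu)/(L + mu) = 9/111 = 0.0811


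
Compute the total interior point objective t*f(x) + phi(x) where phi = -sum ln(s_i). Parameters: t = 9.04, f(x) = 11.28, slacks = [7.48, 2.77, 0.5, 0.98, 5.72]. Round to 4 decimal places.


Step 1: Compute log-barrier.
ln values: [2.0122, 1.0188, -0.6931, -0.0202, 1.744]
phi = -(2.0122 + 1.0188 - 0.6931 - 0.0202 + 1.744) = -4.0617
Step 2: Compute augmented objective.
t*f(x) = 9.04*11.28 = 101.9712
Total = 101.9712 - 4.0617 = 97.9095


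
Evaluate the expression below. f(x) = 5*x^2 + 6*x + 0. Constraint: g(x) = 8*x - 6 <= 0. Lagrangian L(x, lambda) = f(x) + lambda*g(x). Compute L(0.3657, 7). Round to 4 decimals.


Step 1: Evaluate f(x).
f(0.3657) = 5*0.3657^2 + 6*0.3657 + 0 = 2.8629
Step 2: Evaluate g(x).
g(0.3657) = 8*0.3657 - 6 = -3.0744
Step 3: Compute Lagrangian.
L = 2.8629 + 7*-3.0744 = -18.6579


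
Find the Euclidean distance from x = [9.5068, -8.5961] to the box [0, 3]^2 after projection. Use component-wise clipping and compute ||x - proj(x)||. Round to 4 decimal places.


Project each component onto [0, 3].
clip(9.5068) = 3.0, clip(-8.5961) = 0.0
Projection = [3.0, 0.0]
Squared diffs: [42.3384, 73.8929]
Distance = sqrt(116.2313) = 10.7811


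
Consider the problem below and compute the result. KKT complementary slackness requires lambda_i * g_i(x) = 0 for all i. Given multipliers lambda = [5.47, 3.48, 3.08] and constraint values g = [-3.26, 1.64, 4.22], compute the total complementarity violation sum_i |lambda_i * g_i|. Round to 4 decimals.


KKT complementary slackness check:
lambda_1 * g_1 = 5.47 * -3.26 = -17.8322
lambda_2 * g_2 = 3.48 * 1.64 = 5.7072
lambda_3 * g_3 = 3.08 * 4.22 = 12.9976
Total violation = 17.8322 + 5.7072 + 12.9976 = 36.537


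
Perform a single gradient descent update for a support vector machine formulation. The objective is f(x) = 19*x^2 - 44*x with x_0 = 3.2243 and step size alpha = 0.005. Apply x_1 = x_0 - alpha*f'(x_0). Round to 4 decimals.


We compute the gradient at x_0 and apply the update.
f'(x) = 38*x - 44
f'(3.2243) = 38*3.2243 - 44 = 78.5234
x_1 = 3.2243 - 0.005*78.5234 = 2.8317


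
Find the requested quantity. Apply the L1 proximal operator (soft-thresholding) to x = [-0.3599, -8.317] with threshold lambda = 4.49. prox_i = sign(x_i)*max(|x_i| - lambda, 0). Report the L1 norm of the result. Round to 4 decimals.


Soft-thresholding with lambda = 4.49:
prox(-0.3599) = sign(-0.3599)*max(|-0.3599| - 4.49, 0) = 0.0
prox(-8.317) = sign(-8.317)*max(|-8.317| - 4.49, 0) = -3.827
prox(x) = [0.0, -3.827]
||prox(x)||_1 = 0.0 + 3.827 = 3.827


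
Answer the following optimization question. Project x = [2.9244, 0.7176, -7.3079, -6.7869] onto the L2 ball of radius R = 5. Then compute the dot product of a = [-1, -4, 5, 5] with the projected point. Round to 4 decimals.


Step 1: Compute ||x|| (intermediates to 6 decimals).
||x|| = sqrt(2.9244^2 + 0.7176^2 + (-7.3079)^2 + (-6.7869)^2) = 10.417988
Step 2: Project.
Since ||x|| > R, scale = R/||x|| = 5/10.417988 = 0.479939, proj(x) = scale * x
proj(x) = [1.403534, 0.344404, -3.507346, -3.257298]
Step 3: Dot product.
a^T * proj(x) = -1*1.403534 - 4*0.344404 + 5*(-3.507346) + 5*(-3.257298) = -36.6044


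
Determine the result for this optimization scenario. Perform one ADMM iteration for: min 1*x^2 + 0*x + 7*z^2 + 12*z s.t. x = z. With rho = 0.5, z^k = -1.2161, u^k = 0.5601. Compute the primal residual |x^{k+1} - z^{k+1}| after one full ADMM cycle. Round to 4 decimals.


ADMM iteration with rho = 0.5, z^k = -1.2161, u^k = 0.5601
Step 1: x-update.
Minimize 1*x^2 + 0*x + (0.5/2)*(x + 1.2161 + 0.5601)^2
FOC: (2*1 + 0.5)*x = 0 + 0.5*(-1.2161 - 0.5601)
x^{k+1} = -0.3552
Step 2: z-update.
Minimize 7*z^2 + 12*z + (0.5/2)*(-0.3552 - z + 0.5601)^2
FOC: (2*7 + 0.5)*z = -12 + 0.5*(-0.3552 + 0.5601)
z^{k+1} = -0.8205
Step 3: u-update.
u^{k+1} = 0.5601 - 0.3552 + 0.8205 = 1.0254
Step 4: Primal residual = |-0.3552 + 0.8205| = 0.4653


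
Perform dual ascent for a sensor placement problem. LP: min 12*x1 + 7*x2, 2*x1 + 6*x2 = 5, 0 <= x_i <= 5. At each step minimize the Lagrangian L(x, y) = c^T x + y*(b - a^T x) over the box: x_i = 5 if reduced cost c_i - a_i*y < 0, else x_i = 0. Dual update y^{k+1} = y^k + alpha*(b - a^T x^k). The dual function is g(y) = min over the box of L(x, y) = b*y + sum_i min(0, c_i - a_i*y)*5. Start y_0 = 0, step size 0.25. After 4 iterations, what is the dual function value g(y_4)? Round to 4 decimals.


Dual ascent for LP: min 12*x1 + 7*x2, 2*x1 + 6*x2 = 5, 0 <= x_i <= 5
Step 1: y^k = 0.0, reduced costs: (12.0, 7.0)
  x^k = (0.0, 0.0), subgradient = b - a^T x = 5.0
  y^{k+1} = 0.0 + 0.25*5.0 = 1.25
Step 2: y^k = 1.25, reduced costs: (9.5, -0.5)
  x^k = (0.0, 5.0), subgradient = b - a^T x = -25.0
  y^{k+1} = 1.25 + 0.25*-25.0 = -5.0
Step 3: y^k = -5.0, reduced costs: (22.0, 37.0)
  x^k = (0.0, 0.0), subgradient = b - a^T x = 5.0
  y^{k+1} = -5.0 + 0.25*5.0 = -3.75
Step 4: y^k = -3.75, reduced costs: (19.5, 29.5)
  x^k = (0.0, 0.0), subgradient = b - a^T x = 5.0
  y^{k+1} = -3.75 + 0.25*5.0 = -2.5
Dual objective at y_4 = -2.5: reduced costs (17.0, 22.0), box minimizer x = (0.0, 0.0)
g(y_4) = b*y + (c1 - a1*y)*x1 + (c2 - a2*y)*x2 = 5*(-2.5) + 17.0*0.0 + 22.0*0.0 = -12.5 + 0.0 + 0.0 = -12.5


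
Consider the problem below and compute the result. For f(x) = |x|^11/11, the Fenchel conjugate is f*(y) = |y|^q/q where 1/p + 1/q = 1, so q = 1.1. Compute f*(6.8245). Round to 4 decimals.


The conjugate exponent q satisfies 1/p + 1/q = 1.
p = 11, so q = 11/(11 - 1) = 1.1
|y|^q = 6.8245^1.1 = 8.2695
f*(6.8245) = 8.2695 / 1.1 = 7.5177


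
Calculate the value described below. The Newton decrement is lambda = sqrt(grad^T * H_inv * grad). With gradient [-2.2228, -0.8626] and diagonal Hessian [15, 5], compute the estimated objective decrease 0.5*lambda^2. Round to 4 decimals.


Step 1: H is diagonal, so H^(-1) * g = [-0.1482, -0.1725].
Step 2: g^T H^(-1) g = sum_i g_i^2 / H_ii
  = (-2.2228)^2/15 + (-0.8626)^2/5
  = 0.3294 + 0.1488 = 0.4782
Step 3: Objective decrease = 0.5 * g^T H^(-1) g = 0.2391


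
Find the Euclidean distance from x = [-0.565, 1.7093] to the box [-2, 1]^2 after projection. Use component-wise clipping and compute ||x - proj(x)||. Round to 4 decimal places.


Project each component onto [-2, 1].
clip(-0.565) = -0.565, clip(1.7093) = 1.0
Projection = [-0.565, 1.0]
Squared diffs: [0.0, 0.5031]
Distance = sqrt(0.5031) = 0.7093


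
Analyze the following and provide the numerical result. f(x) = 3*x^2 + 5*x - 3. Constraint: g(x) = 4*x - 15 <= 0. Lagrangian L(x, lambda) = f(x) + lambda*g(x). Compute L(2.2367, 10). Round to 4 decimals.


Step 1: Evaluate f(x).
f(2.2367) = 3*2.2367^2 + 5*2.2367 - 3 = 23.192
Step 2: Evaluate g(x).
g(2.2367) = 4*2.2367 - 15 = -6.0532
Step 3: Compute Lagrangian.
L = 23.192 + 10*-6.0532 = -37.34


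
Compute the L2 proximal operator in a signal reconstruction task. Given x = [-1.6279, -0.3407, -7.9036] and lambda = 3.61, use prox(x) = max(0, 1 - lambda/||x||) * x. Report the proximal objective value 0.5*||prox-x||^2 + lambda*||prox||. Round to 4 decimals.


Step 1: Compute ||x||.
||x|| = 8.0767
Step 2: Compute scaling factor.
scale = max(0, 1 - 3.61/8.0767) = 0.553
Step 3: prox(x) = [-0.9003, -0.1884, -4.371]
||prox(x)|| = 4.4667
Step 4: Proximal objective.
0.5*||prox-x||^2 = 6.5161
lambda*||prox|| = 16.1248
Total = 22.6408


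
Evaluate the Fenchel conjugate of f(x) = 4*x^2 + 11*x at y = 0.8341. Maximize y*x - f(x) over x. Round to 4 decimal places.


f*(y) = sup_x {y*x - a*x^2 - b*x} = sup_x {(y-b)*x - a*x^2}
FOC: (y - b) - 2a*x = 0 => x* = (y - b)/(2a)
x* = (0.8341 - 11)/(2*4) = -1.2707
f*(0.8341) = (y-b)^2/(4a) = (0.8341 - 11)^2/(4*4)
= 103.3455/16 = 6.4591


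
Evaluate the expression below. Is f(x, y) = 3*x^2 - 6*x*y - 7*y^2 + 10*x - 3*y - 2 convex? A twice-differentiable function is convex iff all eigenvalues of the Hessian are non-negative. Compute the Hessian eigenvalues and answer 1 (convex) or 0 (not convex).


The Hessian of f(x,y) = 3*x^2 - 6*x*y - 7*y^2 + 10*x - 3*y - 2 is:
H = [[6, -6], [-6, -14]]
Trace = 6 - 14 = -8
Determinant = 6*-14 - (-6)^2 = -120
Discriminant = (-8)^2 - 4*-120 = 544.0
Eigenvalues: lambda_1 = -15.6619, lambda_2 = 7.6619
The function is not convex.

0


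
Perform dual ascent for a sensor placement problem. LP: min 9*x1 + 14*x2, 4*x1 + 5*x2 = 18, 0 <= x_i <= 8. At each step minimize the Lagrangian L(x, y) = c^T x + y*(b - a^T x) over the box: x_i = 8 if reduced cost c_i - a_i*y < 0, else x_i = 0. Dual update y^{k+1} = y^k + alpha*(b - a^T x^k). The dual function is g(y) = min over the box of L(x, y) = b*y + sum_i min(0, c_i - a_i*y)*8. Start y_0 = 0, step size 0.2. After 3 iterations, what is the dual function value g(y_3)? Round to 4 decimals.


Dual ascent for LP: min 9*x1 + 14*x2, 4*x1 + 5*x2 = 18, 0 <= x_i <= 8
Step 1: y^k = 0.0, reduced costs: (9.0, 14.0)
  x^k = (0.0, 0.0), subgradient = b - a^T x = 18.0
  y^{k+1} = 0.0 + 0.2*18.0 = 3.6
Step 2: y^k = 3.6, reduced costs: (-5.4, -4.0)
  x^k = (8.0, 8.0), subgradient = b - a^T x = -54.0
  y^{k+1} = 3.6 + 0.2*-54.0 = -7.2
Step 3: y^k = -7.2, reduced costs: (37.8, 50.0)
  x^k = (0.0, 0.0), subgradient = b - a^T x = 18.0
  y^{k+1} = -7.2 + 0.2*18.0 = -3.6
Dual objective at y_3 = -3.6: reduced costs (23.4, 32.0), box minimizer x = (0.0, 0.0)
g(y_3) = b*y + (c1 - a1*y)*x1 + (c2 - a2*y)*x2 = 18*(-3.6) + 23.4*0.0 + 32.0*0.0 = -64.8 + 0.0 + 0.0 = -64.8


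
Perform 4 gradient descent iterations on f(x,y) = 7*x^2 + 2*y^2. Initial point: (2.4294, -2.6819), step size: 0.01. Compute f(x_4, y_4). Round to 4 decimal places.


Gradient descent on f(x,y) = 7*x^2 + 2*y^2.
Starting point: (2.4294, -2.6819), alpha = 0.01
Step 1: grad_x = 2*7*2.4294 = 34.0116, grad_y = 2*2*-2.6819 = -10.7276
  x_1 = 2.4294 - 0.01*34.0116 = 2.0893
  y_1 = -2.6819 - 0.01*-10.7276 = -2.5746
Step 2: grad_x = 2*7*2.0893 = 29.25, grad_y = 2*2*-2.5746 = -10.2985
  x_2 = 2.0893 - 0.01*29.25 = 1.7968
  y_2 = -2.5746 - 0.01*-10.2985 = -2.4716
Step 3: grad_x = 2*7*1.7968 = 25.155, grad_y = 2*2*-2.4716 = -9.8866
  x_3 = 1.7968 - 0.01*25.155 = 1.5452
  y_3 = -2.4716 - 0.01*-9.8866 = -2.3728
Step 4: grad_x = 2*7*1.5452 = 21.6333, grad_y = 2*2*-2.3728 = -9.4911
  x_4 = 1.5452 - 0.01*21.6333 = 1.3289
  y_4 = -2.3728 - 0.01*-9.4911 = -2.2779
f(1.3289, -2.2779) = 7*1.3289^2 + 2*(-2.2779)^2 = 22.7392


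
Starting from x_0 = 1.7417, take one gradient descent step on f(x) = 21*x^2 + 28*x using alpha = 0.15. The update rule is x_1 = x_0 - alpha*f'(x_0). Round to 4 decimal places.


We compute the gradient at x_0 and apply the update.
f'(x) = 42*x + 28
f'(1.7417) = 42*1.7417 + 28 = 101.1514
x_1 = 1.7417 - 0.15*101.1514 = -13.431


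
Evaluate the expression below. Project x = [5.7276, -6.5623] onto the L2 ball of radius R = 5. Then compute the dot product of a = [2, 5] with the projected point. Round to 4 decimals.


Step 1: Compute ||x|| (intermediates to 6 decimals).
||x|| = sqrt(5.7276^2 + (-6.5623)^2) = 8.710292
Step 2: Project.
Since ||x|| > R, scale = R/||x|| = 5/8.710292 = 0.574034, proj(x) = scale * x
proj(x) = [3.287837, -3.766983]
Step 3: Dot product.
a^T * proj(x) = 2*3.287837 + 5*(-3.766983) = -12.2592


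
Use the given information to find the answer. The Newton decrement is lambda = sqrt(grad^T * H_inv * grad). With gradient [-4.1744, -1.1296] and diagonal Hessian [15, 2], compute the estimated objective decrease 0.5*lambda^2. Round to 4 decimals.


Step 1: H is diagonal, so H^(-1) * g = [-0.2783, -0.5648].
Step 2: g^T H^(-1) g = sum_i g_i^2 / H_ii
  = (-4.1744)^2/15 + (-1.1296)^2/2
  = 1.1617 + 0.638 = 1.7997
Step 3: Objective decrease = 0.5 * g^T H^(-1) g = 0.8999


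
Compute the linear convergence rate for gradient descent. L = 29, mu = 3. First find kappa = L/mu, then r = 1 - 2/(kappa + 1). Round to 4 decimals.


Step 1: Compute the condition number.
kappa = L/mu = 29/3 = 9.6667
Step 2: Compute the convergence rate.
r = 1 - 2/(kappa + 1) = 1 - 2*mu/(L + mu) = (L - mu)/(L + mu) = 26/32 = 0.8125
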